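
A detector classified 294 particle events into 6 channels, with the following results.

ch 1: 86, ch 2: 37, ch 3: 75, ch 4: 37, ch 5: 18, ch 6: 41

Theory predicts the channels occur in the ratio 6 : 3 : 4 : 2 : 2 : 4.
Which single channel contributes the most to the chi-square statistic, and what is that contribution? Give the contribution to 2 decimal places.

ch 3, 6.45

Ratio total = 21. Expected counts: 294×6/21 = 84, 294×3/21 = 42, 294×4/21 = 56, 294×2/21 = 28, 294×2/21 = 28, 294×4/21 = 56.
ch 1: (86 − 84)²/84 = 4/84 = 0.048
ch 2: (37 − 42)²/42 = 25/42 = 0.595
ch 3: (75 − 56)²/56 = 361/56 = 6.446
ch 4: (37 − 28)²/28 = 81/28 = 2.893
ch 5: (18 − 28)²/28 = 100/28 = 3.571
ch 6: (41 − 56)²/56 = 225/56 = 4.018
The largest term is for ch 3: 6.45.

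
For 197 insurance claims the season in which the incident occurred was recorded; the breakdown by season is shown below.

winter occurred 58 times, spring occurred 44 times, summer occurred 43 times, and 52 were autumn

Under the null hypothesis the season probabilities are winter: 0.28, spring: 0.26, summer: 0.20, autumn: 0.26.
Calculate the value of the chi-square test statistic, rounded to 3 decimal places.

Expected counts E_i = n·p_i: 197×0.28 = 55.16, 197×0.26 = 51.22, 197×0.20 = 39.4, 197×0.26 = 51.22.
cat         O        E   (O−E)²/E
winter     58    55.16     0.1462
spring     44    51.22     1.0177
summer     43     39.4     0.3289
autumn     52    51.22     0.0119
Sum = 1.505

1.505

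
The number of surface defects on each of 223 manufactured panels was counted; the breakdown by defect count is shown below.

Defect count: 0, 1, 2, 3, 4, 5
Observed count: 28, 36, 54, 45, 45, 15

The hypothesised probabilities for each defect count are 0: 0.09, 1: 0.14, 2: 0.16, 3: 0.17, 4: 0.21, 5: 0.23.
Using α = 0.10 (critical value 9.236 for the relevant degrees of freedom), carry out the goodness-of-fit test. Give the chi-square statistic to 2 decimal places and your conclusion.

Expected counts E_i = n·p_i: 223×0.09 = 20.07, 223×0.14 = 31.22, 223×0.16 = 35.68, 223×0.17 = 37.91, 223×0.21 = 46.83, 223×0.23 = 51.29.
cat         O        E   (O−E)²/E
0          28    20.07      3.133
1          36    31.22      0.732
2          54    35.68      9.406
3          45    37.91      1.326
4          45    46.83      0.072
5          15    51.29     25.677
Sum = 40.35
df = 5. Since 40.35 > 9.236, we reject H₀.

40.35; reject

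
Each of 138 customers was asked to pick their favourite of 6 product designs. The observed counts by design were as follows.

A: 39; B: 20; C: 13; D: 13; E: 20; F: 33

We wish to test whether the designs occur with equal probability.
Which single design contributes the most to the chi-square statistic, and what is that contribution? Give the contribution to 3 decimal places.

Expected count for each of the 6 categories: 138/6 = 23.
cat         O        E   (O−E)²/E
A          39       23    11.1304
B          20       23     0.3913
C          13       23     4.3478
D          13       23     4.3478
E          20       23     0.3913
F          33       23     4.3478
The largest term is for A: 11.130.

A, 11.130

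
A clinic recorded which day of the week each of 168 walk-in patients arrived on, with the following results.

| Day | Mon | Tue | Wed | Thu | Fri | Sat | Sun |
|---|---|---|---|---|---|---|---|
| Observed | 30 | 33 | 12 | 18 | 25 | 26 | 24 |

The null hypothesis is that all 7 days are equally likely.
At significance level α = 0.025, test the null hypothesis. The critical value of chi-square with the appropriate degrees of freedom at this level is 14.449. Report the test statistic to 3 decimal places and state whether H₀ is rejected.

Expected count for each of the 7 categories: 168/7 = 24.
χ² = (30−24)²/24 + (33−24)²/24 + (12−24)²/24 + (18−24)²/24 + (25−24)²/24 + (26−24)²/24 + (24−24)²/24
   = 1.5000 + 3.3750 + 6.0000 + 1.5000 + 0.0417 + 0.1667 + 0.0000
Sum = 12.583
df = 6. Since 12.583 < 14.449, we do not reject H₀.

12.583; do not reject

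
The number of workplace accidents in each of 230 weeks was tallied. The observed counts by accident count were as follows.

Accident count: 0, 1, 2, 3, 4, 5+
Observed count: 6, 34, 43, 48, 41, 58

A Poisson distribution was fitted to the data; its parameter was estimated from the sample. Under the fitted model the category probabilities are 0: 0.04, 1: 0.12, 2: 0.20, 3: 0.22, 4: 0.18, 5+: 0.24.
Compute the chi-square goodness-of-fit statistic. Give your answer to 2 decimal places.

Expected counts E_i = n·p_i: 230×0.04 = 9.2, 230×0.12 = 27.6, 230×0.20 = 46, 230×0.22 = 50.6, 230×0.18 = 41.4, 230×0.24 = 55.2.
0: (6 − 9.2)²/9.2 = 10.24/9.2 = 1.113
1: (34 − 27.6)²/27.6 = 40.96/27.6 = 1.484
2: (43 − 46)²/46 = 9/46 = 0.196
3: (48 − 50.6)²/50.6 = 6.76/50.6 = 0.134
4: (41 − 41.4)²/41.4 = 0.16/41.4 = 0.004
5+: (58 − 55.2)²/55.2 = 7.84/55.2 = 0.142
Sum = 3.07

3.07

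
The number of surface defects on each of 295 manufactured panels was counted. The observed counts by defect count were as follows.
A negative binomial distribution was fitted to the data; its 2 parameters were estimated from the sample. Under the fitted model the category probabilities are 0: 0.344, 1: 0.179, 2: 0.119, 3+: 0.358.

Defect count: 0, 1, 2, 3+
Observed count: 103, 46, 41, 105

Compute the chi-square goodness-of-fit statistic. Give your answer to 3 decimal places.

1.893

Expected counts E_i = n·p_i: 295×0.344 = 101.48, 295×0.179 = 52.805, 295×0.119 = 35.105, 295×0.358 = 105.61.
0: (103 − 101.48)²/101.48 = 2.3104/101.48 = 0.0228
1: (46 − 52.805)²/52.805 = 46.308025/52.805 = 0.8770
2: (41 − 35.105)²/35.105 = 34.751025/35.105 = 0.9899
3+: (105 − 105.61)²/105.61 = 0.3721/105.61 = 0.0035
Sum = 1.893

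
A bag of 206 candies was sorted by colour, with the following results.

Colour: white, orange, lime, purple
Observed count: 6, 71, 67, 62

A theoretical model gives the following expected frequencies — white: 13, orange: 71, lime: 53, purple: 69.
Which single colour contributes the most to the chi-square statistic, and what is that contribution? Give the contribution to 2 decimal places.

white: (6 − 13)²/13 = 49/13 = 3.769
orange: (71 − 71)²/71 = 0/71 = 0.000
lime: (67 − 53)²/53 = 196/53 = 3.698
purple: (62 − 69)²/69 = 49/69 = 0.710
The largest term is for white: 3.77.

white, 3.77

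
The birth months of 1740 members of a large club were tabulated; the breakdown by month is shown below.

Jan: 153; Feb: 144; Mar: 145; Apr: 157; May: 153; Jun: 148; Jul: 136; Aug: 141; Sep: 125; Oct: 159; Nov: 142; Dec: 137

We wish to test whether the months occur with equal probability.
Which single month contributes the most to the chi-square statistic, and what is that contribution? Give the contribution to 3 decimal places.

Under H₀ each category has probability 1/12, so each expected count is 1740/12 = 145.
Jan: (153 − 145)²/145 = 64/145 = 0.4414
Feb: (144 − 145)²/145 = 1/145 = 0.0069
Mar: (145 − 145)²/145 = 0/145 = 0.0000
Apr: (157 − 145)²/145 = 144/145 = 0.9931
May: (153 − 145)²/145 = 64/145 = 0.4414
Jun: (148 − 145)²/145 = 9/145 = 0.0621
Jul: (136 − 145)²/145 = 81/145 = 0.5586
Aug: (141 − 145)²/145 = 16/145 = 0.1103
Sep: (125 − 145)²/145 = 400/145 = 2.7586
Oct: (159 − 145)²/145 = 196/145 = 1.3517
Nov: (142 − 145)²/145 = 9/145 = 0.0621
Dec: (137 − 145)²/145 = 64/145 = 0.4414
The largest term is for Sep: 2.759.

Sep, 2.759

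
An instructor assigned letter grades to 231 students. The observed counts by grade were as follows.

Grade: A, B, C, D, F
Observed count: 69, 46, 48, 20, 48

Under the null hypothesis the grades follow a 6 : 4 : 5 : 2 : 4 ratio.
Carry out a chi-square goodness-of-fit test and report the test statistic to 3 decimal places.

1.664

Ratio total = 21. Expected counts: 231×6/21 = 66, 231×4/21 = 44, 231×5/21 = 55, 231×2/21 = 22, 231×4/21 = 44.
cat         O        E   (O−E)²/E
A          69       66     0.1364
B          46       44     0.0909
C          48       55     0.8909
D          20       22     0.1818
F          48       44     0.3636
Sum = 1.664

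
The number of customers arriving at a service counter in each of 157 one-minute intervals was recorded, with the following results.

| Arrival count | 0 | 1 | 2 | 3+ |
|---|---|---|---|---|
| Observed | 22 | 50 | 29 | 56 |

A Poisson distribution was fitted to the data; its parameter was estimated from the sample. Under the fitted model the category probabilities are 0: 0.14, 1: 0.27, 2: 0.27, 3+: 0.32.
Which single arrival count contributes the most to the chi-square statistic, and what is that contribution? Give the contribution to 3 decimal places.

2, 4.230

Expected counts E_i = n·p_i: 157×0.14 = 21.98, 157×0.27 = 42.39, 157×0.27 = 42.39, 157×0.32 = 50.24.
0: (22 − 21.98)²/21.98 = 0.0004/21.98 = 0.0000
1: (50 − 42.39)²/42.39 = 57.9121/42.39 = 1.3662
2: (29 − 42.39)²/42.39 = 179.2921/42.39 = 4.2296
3+: (56 − 50.24)²/50.24 = 33.1776/50.24 = 0.6604
The largest term is for 2: 4.230.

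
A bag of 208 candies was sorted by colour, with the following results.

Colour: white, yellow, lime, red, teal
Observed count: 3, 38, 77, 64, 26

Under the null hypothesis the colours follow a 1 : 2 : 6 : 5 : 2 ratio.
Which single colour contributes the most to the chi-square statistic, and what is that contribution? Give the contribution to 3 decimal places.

Ratio total = 16. Expected counts: 208×1/16 = 13, 208×2/16 = 26, 208×6/16 = 78, 208×5/16 = 65, 208×2/16 = 26.
white: (3 − 13)²/13 = 100/13 = 7.6923
yellow: (38 − 26)²/26 = 144/26 = 5.5385
lime: (77 − 78)²/78 = 1/78 = 0.0128
red: (64 − 65)²/65 = 1/65 = 0.0154
teal: (26 − 26)²/26 = 0/26 = 0.0000
The largest term is for white: 7.692.

white, 7.692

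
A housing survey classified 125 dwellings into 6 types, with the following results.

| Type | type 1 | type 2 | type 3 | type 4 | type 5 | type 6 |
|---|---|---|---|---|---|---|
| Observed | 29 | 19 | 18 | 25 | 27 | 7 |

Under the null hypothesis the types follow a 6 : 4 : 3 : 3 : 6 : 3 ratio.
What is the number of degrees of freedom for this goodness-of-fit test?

5

There are k = 6 categories and no parameters were estimated from the data, so df = 6 − 1 = 5.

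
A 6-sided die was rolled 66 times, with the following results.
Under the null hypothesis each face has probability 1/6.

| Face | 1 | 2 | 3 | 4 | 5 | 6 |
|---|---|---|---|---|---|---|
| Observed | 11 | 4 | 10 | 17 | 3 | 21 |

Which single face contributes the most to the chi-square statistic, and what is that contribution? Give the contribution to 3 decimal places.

6, 9.091

Expected count for each of the 6 categories: 66/6 = 11.
χ² = (11−11)²/11 + (4−11)²/11 + (10−11)²/11 + (17−11)²/11 + (3−11)²/11 + (21−11)²/11
   = 0.0000 + 4.4545 + 0.0909 + 3.2727 + 5.8182 + 9.0909
The largest term is for 6: 9.091.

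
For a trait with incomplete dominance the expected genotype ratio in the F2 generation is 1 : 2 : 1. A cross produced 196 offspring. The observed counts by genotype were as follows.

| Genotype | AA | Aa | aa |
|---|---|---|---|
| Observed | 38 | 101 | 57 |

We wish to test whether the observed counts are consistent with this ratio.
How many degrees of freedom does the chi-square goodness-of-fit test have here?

There are k = 3 categories and no parameters were estimated from the data, so df = 3 − 1 = 2.

2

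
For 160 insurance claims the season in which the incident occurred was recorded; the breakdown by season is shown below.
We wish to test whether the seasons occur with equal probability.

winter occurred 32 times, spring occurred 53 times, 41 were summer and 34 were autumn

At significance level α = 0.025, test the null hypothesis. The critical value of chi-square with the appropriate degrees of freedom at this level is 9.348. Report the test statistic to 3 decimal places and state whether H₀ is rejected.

Under H₀ each category has probability 1/4, so each expected count is 160/4 = 40.
χ² = (32−40)²/40 + (53−40)²/40 + (41−40)²/40 + (34−40)²/40
   = 1.6000 + 4.2250 + 0.0250 + 0.9000
Sum = 6.750
df = 3. Since 6.750 < 9.348, we do not reject H₀.

6.750; do not reject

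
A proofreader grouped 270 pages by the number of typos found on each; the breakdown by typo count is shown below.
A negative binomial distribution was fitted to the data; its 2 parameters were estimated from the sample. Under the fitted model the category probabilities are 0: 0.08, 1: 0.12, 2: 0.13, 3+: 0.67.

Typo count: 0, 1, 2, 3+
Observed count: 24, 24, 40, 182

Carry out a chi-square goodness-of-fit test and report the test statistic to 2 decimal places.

Expected counts E_i = n·p_i: 270×0.08 = 21.6, 270×0.12 = 32.4, 270×0.13 = 35.1, 270×0.67 = 180.9.
cat         O        E   (O−E)²/E
0          24     21.6      0.267
1          24     32.4      2.178
2          40     35.1      0.684
3+        182    180.9      0.007
Sum = 3.14

3.14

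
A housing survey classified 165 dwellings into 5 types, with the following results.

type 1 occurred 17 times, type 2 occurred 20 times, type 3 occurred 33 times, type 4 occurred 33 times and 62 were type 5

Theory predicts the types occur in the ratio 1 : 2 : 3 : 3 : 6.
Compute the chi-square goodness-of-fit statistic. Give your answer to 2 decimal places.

Ratio total = 15. Expected counts: 165×1/15 = 11, 165×2/15 = 22, 165×3/15 = 33, 165×3/15 = 33, 165×6/15 = 66.
χ² = (17−11)²/11 + (20−22)²/22 + (33−33)²/33 + (33−33)²/33 + (62−66)²/66
   = 3.273 + 0.182 + 0.000 + 0.000 + 0.242
Sum = 3.70

3.70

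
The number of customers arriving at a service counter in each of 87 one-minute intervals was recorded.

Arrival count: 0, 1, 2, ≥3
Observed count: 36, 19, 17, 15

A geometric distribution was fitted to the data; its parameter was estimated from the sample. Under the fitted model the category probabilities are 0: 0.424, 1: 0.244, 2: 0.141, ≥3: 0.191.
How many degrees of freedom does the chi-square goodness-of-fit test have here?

2

There are k = 4 categories and 1 parameter estimated from the data, so df = 4 − 1 − 1 = 2.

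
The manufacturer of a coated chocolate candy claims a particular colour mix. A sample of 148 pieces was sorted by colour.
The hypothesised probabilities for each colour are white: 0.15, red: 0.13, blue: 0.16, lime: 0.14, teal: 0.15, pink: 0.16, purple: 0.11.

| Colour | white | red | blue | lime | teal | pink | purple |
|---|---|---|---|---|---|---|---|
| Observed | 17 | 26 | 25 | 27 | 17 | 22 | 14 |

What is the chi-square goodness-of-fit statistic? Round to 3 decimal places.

Expected counts E_i = n·p_i: 148×0.15 = 22.2, 148×0.13 = 19.24, 148×0.16 = 23.68, 148×0.14 = 20.72, 148×0.15 = 22.2, 148×0.16 = 23.68, 148×0.11 = 16.28.
white: (17 − 22.2)²/22.2 = 27.04/22.2 = 1.2180
red: (26 − 19.24)²/19.24 = 45.6976/19.24 = 2.3751
blue: (25 − 23.68)²/23.68 = 1.7424/23.68 = 0.0736
lime: (27 − 20.72)²/20.72 = 39.4384/20.72 = 1.9034
teal: (17 − 22.2)²/22.2 = 27.04/22.2 = 1.2180
pink: (22 − 23.68)²/23.68 = 2.8224/23.68 = 0.1192
purple: (14 − 16.28)²/16.28 = 5.1984/16.28 = 0.3193
Sum = 7.227

7.227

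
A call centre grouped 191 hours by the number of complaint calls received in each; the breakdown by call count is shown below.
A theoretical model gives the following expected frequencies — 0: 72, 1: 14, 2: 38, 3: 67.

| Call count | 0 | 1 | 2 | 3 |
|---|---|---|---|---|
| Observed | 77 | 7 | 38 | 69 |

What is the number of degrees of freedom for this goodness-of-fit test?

There are k = 4 categories and no parameters were estimated from the data, so df = 4 − 1 = 3.

3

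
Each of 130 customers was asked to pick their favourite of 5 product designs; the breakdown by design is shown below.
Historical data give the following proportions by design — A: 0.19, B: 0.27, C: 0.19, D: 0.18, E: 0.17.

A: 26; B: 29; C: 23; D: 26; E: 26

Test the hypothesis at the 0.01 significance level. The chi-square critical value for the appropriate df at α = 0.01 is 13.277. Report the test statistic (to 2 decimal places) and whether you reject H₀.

2.22; do not reject

Expected counts E_i = n·p_i: 130×0.19 = 24.7, 130×0.27 = 35.1, 130×0.19 = 24.7, 130×0.18 = 23.4, 130×0.17 = 22.1.
A: (26 − 24.7)²/24.7 = 1.69/24.7 = 0.068
B: (29 − 35.1)²/35.1 = 37.21/35.1 = 1.060
C: (23 − 24.7)²/24.7 = 2.89/24.7 = 0.117
D: (26 − 23.4)²/23.4 = 6.76/23.4 = 0.289
E: (26 − 22.1)²/22.1 = 15.21/22.1 = 0.688
Sum = 2.22
df = 4. Since 2.22 < 13.277, we do not reject H₀.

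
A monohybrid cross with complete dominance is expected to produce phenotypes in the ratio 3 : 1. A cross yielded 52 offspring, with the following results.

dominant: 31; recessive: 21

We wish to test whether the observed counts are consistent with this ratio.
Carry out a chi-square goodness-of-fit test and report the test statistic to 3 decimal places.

6.564

Ratio total = 4. Expected counts: 52×3/4 = 39, 52×1/4 = 13.
cat            O        E   (O−E)²/E
dominant      31       39     1.6410
recessive     21       13     4.9231
Sum = 6.564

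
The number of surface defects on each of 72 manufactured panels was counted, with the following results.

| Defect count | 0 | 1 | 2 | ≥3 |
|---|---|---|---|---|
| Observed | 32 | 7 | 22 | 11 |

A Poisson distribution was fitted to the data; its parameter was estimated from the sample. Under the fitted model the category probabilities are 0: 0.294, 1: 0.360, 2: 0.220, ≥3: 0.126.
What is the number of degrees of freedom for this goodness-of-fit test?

There are k = 4 categories and 1 parameter estimated from the data, so df = 4 − 1 − 1 = 2.

2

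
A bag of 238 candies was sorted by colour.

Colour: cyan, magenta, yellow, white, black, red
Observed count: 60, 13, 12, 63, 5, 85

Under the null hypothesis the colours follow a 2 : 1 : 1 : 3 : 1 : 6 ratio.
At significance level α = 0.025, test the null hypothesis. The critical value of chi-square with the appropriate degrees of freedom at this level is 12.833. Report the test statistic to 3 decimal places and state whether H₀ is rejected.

Ratio total = 14. Expected counts: 238×2/14 = 34, 238×1/14 = 17, 238×1/14 = 17, 238×3/14 = 51, 238×1/14 = 17, 238×6/14 = 102.
cyan: (60 − 34)²/34 = 676/34 = 19.8824
magenta: (13 − 17)²/17 = 16/17 = 0.9412
yellow: (12 − 17)²/17 = 25/17 = 1.4706
white: (63 − 51)²/51 = 144/51 = 2.8235
black: (5 − 17)²/17 = 144/17 = 8.4706
red: (85 − 102)²/102 = 289/102 = 2.8333
Sum = 36.422
df = 5. Since 36.422 > 12.833, we reject H₀.

36.422; reject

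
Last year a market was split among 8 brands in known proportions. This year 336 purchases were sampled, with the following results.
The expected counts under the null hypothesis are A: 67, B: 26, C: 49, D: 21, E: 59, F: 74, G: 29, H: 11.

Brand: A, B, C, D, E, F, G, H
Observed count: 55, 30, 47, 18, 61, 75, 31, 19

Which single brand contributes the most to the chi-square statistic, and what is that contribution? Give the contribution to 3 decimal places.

H, 5.818

cat         O        E   (O−E)²/E
A          55       67     2.1493
B          30       26     0.6154
C          47       49     0.0816
D          18       21     0.4286
E          61       59     0.0678
F          75       74     0.0135
G          31       29     0.1379
H          19       11     5.8182
The largest term is for H: 5.818.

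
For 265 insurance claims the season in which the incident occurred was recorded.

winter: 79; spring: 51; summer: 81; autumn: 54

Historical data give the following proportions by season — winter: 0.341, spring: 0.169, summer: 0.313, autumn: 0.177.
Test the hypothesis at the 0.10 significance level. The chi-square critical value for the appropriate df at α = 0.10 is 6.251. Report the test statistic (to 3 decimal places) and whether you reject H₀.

Expected counts E_i = n·p_i: 265×0.341 = 90.365, 265×0.169 = 44.785, 265×0.313 = 82.945, 265×0.177 = 46.905.
cat         O        E   (O−E)²/E
winter     79   90.365     1.4294
spring     51   44.785     0.8625
summer     81   82.945     0.0456
autumn     54   46.905     1.0732
Sum = 3.411
df = 3. Since 3.411 < 6.251, we do not reject H₀.

3.411; do not reject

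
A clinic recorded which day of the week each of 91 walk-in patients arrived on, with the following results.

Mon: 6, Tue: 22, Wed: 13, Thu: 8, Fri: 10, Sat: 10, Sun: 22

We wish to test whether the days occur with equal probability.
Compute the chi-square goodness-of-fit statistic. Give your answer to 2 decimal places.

Expected count for each of the 7 categories: 91/7 = 13.
Mon: (6 − 13)²/13 = 49/13 = 3.769
Tue: (22 − 13)²/13 = 81/13 = 6.231
Wed: (13 − 13)²/13 = 0/13 = 0.000
Thu: (8 − 13)²/13 = 25/13 = 1.923
Fri: (10 − 13)²/13 = 9/13 = 0.692
Sat: (10 − 13)²/13 = 9/13 = 0.692
Sun: (22 − 13)²/13 = 81/13 = 6.231
Sum = 19.54

19.54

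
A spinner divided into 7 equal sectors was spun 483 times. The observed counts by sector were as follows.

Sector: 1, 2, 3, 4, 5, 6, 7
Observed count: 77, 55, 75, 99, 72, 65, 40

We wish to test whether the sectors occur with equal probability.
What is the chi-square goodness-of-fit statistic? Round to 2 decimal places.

29.88

Expected count for each of the 7 categories: 483/7 = 69.
1: (77 − 69)²/69 = 64/69 = 0.928
2: (55 − 69)²/69 = 196/69 = 2.841
3: (75 − 69)²/69 = 36/69 = 0.522
4: (99 − 69)²/69 = 900/69 = 13.043
5: (72 − 69)²/69 = 9/69 = 0.130
6: (65 − 69)²/69 = 16/69 = 0.232
7: (40 − 69)²/69 = 841/69 = 12.188
Sum = 29.88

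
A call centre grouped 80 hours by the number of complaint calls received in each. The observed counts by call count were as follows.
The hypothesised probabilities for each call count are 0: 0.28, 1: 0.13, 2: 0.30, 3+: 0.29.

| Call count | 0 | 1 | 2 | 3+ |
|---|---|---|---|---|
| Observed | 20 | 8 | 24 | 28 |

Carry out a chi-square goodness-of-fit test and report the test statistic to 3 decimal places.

Expected counts E_i = n·p_i: 80×0.28 = 22.4, 80×0.13 = 10.4, 80×0.30 = 24, 80×0.29 = 23.2.
χ² = (20−22.4)²/22.4 + (8−10.4)²/10.4 + (24−24)²/24 + (28−23.2)²/23.2
   = 0.2571 + 0.5538 + 0.0000 + 0.9931
Sum = 1.804

1.804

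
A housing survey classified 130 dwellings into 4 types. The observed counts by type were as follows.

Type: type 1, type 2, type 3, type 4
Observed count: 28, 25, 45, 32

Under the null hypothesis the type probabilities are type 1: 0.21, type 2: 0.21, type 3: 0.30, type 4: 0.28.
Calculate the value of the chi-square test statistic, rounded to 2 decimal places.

1.67

Expected counts E_i = n·p_i: 130×0.21 = 27.3, 130×0.21 = 27.3, 130×0.30 = 39, 130×0.28 = 36.4.
cat         O        E   (O−E)²/E
type 1     28     27.3      0.018
type 2     25     27.3      0.194
type 3     45       39      0.923
type 4     32     36.4      0.532
Sum = 1.67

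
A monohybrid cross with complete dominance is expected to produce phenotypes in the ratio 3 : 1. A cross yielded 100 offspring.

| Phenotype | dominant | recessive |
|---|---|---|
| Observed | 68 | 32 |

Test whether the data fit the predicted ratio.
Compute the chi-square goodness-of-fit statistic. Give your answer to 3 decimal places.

2.613

Ratio total = 4. Expected counts: 100×3/4 = 75, 100×1/4 = 25.
cat            O        E   (O−E)²/E
dominant      68       75     0.6533
recessive     32       25     1.9600
Sum = 2.613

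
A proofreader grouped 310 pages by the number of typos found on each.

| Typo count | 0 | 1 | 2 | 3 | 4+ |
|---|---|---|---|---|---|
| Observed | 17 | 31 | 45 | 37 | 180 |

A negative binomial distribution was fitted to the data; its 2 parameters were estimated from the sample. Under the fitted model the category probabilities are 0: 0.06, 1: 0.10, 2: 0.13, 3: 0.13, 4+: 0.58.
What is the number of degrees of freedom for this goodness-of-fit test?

There are k = 5 categories and 2 parameters estimated from the data, so df = 5 − 1 − 2 = 2.

2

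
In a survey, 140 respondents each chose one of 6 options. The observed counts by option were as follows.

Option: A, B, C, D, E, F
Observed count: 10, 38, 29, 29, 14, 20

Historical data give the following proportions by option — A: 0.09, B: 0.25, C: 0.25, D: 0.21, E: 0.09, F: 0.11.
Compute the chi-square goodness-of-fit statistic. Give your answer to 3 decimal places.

Expected counts E_i = n·p_i: 140×0.09 = 12.6, 140×0.25 = 35, 140×0.25 = 35, 140×0.21 = 29.4, 140×0.09 = 12.6, 140×0.11 = 15.4.
χ² = (10−12.6)²/12.6 + (38−35)²/35 + (29−35)²/35 + (29−29.4)²/29.4 + (14−12.6)²/12.6 + (20−15.4)²/15.4
   = 0.5365 + 0.2571 + 1.0286 + 0.0054 + 0.1556 + 1.3740
Sum = 3.357

3.357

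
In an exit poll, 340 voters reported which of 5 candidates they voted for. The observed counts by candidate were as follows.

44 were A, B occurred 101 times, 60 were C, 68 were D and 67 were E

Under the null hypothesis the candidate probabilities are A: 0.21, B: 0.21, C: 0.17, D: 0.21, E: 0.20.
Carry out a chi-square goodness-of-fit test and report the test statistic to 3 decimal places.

Expected counts E_i = n·p_i: 340×0.21 = 71.4, 340×0.21 = 71.4, 340×0.17 = 57.8, 340×0.21 = 71.4, 340×0.20 = 68.
cat         O        E   (O−E)²/E
A          44     71.4    10.5148
B         101     71.4    12.2711
C          60     57.8     0.0837
D          68     71.4     0.1619
E          67       68     0.0147
Sum = 23.046

23.046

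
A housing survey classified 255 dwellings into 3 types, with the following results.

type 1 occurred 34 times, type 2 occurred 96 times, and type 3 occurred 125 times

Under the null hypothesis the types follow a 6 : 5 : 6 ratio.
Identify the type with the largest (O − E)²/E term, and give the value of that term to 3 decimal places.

Ratio total = 17. Expected counts: 255×6/17 = 90, 255×5/17 = 75, 255×6/17 = 90.
cat         O        E   (O−E)²/E
type 1     34       90    34.8444
type 2     96       75     5.8800
type 3    125       90    13.6111
The largest term is for type 1: 34.844.

type 1, 34.844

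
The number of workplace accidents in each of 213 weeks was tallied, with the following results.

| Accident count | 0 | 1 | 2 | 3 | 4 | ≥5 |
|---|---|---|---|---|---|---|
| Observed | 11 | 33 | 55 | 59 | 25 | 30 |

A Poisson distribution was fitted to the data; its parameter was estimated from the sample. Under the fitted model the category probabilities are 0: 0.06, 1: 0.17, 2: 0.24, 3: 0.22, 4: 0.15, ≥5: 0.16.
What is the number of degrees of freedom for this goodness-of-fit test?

There are k = 6 categories and 1 parameter estimated from the data, so df = 6 − 1 − 1 = 4.

4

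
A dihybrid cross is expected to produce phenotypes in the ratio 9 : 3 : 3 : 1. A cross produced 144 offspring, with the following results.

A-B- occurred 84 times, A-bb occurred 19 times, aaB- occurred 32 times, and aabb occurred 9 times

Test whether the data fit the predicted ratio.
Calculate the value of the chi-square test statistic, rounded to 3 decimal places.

3.407

Ratio total = 16. Expected counts: 144×9/16 = 81, 144×3/16 = 27, 144×3/16 = 27, 144×1/16 = 9.
χ² = (84−81)²/81 + (19−27)²/27 + (32−27)²/27 + (9−9)²/9
   = 0.1111 + 2.3704 + 0.9259 + 0.0000
Sum = 3.407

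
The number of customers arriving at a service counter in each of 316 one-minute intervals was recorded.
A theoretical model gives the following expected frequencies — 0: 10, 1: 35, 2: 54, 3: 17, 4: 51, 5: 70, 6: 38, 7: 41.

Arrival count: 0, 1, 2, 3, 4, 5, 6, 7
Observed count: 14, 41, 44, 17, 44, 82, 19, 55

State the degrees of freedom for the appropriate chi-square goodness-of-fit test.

7

There are k = 8 categories and no parameters were estimated from the data, so df = 8 − 1 = 7.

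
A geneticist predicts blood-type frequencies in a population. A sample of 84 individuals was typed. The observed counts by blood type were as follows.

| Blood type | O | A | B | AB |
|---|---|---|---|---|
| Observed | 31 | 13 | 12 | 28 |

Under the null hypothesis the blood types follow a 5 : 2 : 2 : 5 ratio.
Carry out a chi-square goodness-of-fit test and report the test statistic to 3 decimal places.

Ratio total = 14. Expected counts: 84×5/14 = 30, 84×2/14 = 12, 84×2/14 = 12, 84×5/14 = 30.
cat         O        E   (O−E)²/E
O          31       30     0.0333
A          13       12     0.0833
B          12       12     0.0000
AB         28       30     0.1333
Sum = 0.250

0.250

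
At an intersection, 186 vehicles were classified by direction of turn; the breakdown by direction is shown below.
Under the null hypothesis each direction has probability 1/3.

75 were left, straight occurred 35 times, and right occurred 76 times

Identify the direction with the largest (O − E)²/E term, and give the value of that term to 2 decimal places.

straight, 11.76

Under H₀ each category has probability 1/3, so each expected count is 186/3 = 62.
χ² = (75−62)²/62 + (35−62)²/62 + (76−62)²/62
   = 2.726 + 11.758 + 3.161
The largest term is for straight: 11.76.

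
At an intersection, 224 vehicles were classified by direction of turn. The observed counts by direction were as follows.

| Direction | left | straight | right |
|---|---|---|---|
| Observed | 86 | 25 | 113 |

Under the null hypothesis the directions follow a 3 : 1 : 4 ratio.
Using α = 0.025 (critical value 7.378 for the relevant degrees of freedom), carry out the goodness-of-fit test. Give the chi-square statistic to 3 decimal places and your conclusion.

0.378; do not reject

Ratio total = 8. Expected counts: 224×3/8 = 84, 224×1/8 = 28, 224×4/8 = 112.
left: (86 − 84)²/84 = 4/84 = 0.0476
straight: (25 − 28)²/28 = 9/28 = 0.3214
right: (113 − 112)²/112 = 1/112 = 0.0089
Sum = 0.378
df = 2. Since 0.378 < 7.378, we do not reject H₀.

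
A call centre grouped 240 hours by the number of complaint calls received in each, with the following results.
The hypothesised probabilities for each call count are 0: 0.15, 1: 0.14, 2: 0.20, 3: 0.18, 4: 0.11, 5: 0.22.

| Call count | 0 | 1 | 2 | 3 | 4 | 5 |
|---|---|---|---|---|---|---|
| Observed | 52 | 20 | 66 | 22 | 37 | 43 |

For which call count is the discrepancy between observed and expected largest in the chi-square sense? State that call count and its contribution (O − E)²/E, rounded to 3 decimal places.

3, 10.404

Expected counts E_i = n·p_i: 240×0.15 = 36, 240×0.14 = 33.6, 240×0.20 = 48, 240×0.18 = 43.2, 240×0.11 = 26.4, 240×0.22 = 52.8.
cat         O        E   (O−E)²/E
0          52       36     7.1111
1          20     33.6     5.5048
2          66       48     6.7500
3          22     43.2    10.4037
4          37     26.4     4.2561
5          43     52.8     1.8189
The largest term is for 3: 10.404.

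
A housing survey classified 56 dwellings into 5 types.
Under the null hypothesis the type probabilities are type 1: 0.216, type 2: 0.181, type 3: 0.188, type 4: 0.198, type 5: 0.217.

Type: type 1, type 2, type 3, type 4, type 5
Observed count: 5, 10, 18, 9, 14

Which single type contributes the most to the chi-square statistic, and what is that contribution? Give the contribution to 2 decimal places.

type 3, 5.30

Expected counts E_i = n·p_i: 56×0.216 = 12.096, 56×0.181 = 10.136, 56×0.188 = 10.528, 56×0.198 = 11.088, 56×0.217 = 12.152.
type 1: (5 − 12.096)²/12.096 = 50.353216/12.096 = 4.163
type 2: (10 − 10.136)²/10.136 = 0.018496/10.136 = 0.002
type 3: (18 − 10.528)²/10.528 = 55.830784/10.528 = 5.303
type 4: (9 − 11.088)²/11.088 = 4.359744/11.088 = 0.393
type 5: (14 − 12.152)²/12.152 = 3.415104/12.152 = 0.281
The largest term is for type 3: 5.30.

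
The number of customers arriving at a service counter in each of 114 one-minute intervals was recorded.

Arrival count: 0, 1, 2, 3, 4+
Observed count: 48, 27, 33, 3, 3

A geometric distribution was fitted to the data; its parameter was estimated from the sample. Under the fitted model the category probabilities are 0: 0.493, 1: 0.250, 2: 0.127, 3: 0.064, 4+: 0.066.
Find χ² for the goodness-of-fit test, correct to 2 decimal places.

Expected counts E_i = n·p_i: 114×0.493 = 56.202, 114×0.250 = 28.5, 114×0.127 = 14.478, 114×0.064 = 7.296, 114×0.066 = 7.524.
0: (48 − 56.202)²/56.202 = 67.272804/56.202 = 1.197
1: (27 − 28.5)²/28.5 = 2.25/28.5 = 0.079
2: (33 − 14.478)²/14.478 = 343.064484/14.478 = 23.696
3: (3 − 7.296)²/7.296 = 18.455616/7.296 = 2.530
4+: (3 − 7.524)²/7.524 = 20.466576/7.524 = 2.720
Sum = 30.22

30.22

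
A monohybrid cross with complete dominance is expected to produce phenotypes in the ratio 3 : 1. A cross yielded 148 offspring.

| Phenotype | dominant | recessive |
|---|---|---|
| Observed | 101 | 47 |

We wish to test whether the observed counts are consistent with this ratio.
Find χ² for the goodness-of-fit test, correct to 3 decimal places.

3.604

Ratio total = 4. Expected counts: 148×3/4 = 111, 148×1/4 = 37.
cat            O        E   (O−E)²/E
dominant     101      111     0.9009
recessive     47       37     2.7027
Sum = 3.604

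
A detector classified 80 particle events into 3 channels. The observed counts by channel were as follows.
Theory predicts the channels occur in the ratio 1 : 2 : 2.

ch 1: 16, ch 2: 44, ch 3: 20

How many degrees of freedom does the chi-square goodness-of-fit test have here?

2

There are k = 3 categories and no parameters were estimated from the data, so df = 3 − 1 = 2.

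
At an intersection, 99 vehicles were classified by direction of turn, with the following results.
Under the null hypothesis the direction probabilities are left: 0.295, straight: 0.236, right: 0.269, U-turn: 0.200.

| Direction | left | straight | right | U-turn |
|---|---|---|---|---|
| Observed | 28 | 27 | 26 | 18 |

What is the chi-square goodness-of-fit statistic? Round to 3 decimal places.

0.794

Expected counts E_i = n·p_i: 99×0.295 = 29.205, 99×0.236 = 23.364, 99×0.269 = 26.631, 99×0.200 = 19.8.
left: (28 − 29.205)²/29.205 = 1.452025/29.205 = 0.0497
straight: (27 − 23.364)²/23.364 = 13.220496/23.364 = 0.5658
right: (26 − 26.631)²/26.631 = 0.398161/26.631 = 0.0150
U-turn: (18 − 19.8)²/19.8 = 3.24/19.8 = 0.1636
Sum = 0.794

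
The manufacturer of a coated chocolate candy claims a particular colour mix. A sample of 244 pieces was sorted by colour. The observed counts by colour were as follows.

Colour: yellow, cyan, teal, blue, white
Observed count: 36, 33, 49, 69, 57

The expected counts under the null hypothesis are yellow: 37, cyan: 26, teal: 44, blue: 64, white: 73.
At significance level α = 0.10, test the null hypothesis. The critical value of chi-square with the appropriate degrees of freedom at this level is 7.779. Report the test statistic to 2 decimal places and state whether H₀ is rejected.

6.38; do not reject

yellow: (36 − 37)²/37 = 1/37 = 0.027
cyan: (33 − 26)²/26 = 49/26 = 1.885
teal: (49 − 44)²/44 = 25/44 = 0.568
blue: (69 − 64)²/64 = 25/64 = 0.391
white: (57 − 73)²/73 = 256/73 = 3.507
Sum = 6.38
df = 4. Since 6.38 < 7.779, we do not reject H₀.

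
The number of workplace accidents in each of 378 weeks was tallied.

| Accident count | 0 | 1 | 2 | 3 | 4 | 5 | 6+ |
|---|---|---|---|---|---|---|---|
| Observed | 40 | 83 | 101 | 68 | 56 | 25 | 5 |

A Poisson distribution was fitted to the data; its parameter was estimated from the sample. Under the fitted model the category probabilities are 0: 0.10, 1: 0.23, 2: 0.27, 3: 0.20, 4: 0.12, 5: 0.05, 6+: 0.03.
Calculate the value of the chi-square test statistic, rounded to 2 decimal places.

9.09

Expected counts E_i = n·p_i: 378×0.10 = 37.8, 378×0.23 = 86.94, 378×0.27 = 102.06, 378×0.20 = 75.6, 378×0.12 = 45.36, 378×0.05 = 18.9, 378×0.03 = 11.34.
χ² = (40−37.8)²/37.8 + (83−86.94)²/86.94 + (101−102.06)²/102.06 + (68−75.6)²/75.6 + (56−45.36)²/45.36 + (25−18.9)²/18.9 + (5−11.34)²/11.34
   = 0.128 + 0.179 + 0.011 + 0.764 + 2.496 + 1.969 + 3.545
Sum = 9.09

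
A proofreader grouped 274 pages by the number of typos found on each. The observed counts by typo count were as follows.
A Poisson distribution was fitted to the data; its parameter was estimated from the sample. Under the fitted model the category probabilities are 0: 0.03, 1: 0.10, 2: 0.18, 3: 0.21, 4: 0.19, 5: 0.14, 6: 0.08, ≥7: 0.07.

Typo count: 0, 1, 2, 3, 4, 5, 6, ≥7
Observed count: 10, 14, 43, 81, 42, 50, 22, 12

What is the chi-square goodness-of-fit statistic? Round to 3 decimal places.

Expected counts E_i = n·p_i: 274×0.03 = 8.22, 274×0.10 = 27.4, 274×0.18 = 49.32, 274×0.21 = 57.54, 274×0.19 = 52.06, 274×0.14 = 38.36, 274×0.08 = 21.92, 274×0.07 = 19.18.
0: (10 − 8.22)²/8.22 = 3.1684/8.22 = 0.3855
1: (14 − 27.4)²/27.4 = 179.56/27.4 = 6.5533
2: (43 − 49.32)²/49.32 = 39.9424/49.32 = 0.8099
3: (81 − 57.54)²/57.54 = 550.3716/57.54 = 9.5650
4: (42 − 52.06)²/52.06 = 101.2036/52.06 = 1.9440
5: (50 − 38.36)²/38.36 = 135.4896/38.36 = 3.5321
6: (22 − 21.92)²/21.92 = 0.0064/21.92 = 0.0003
≥7: (12 − 19.18)²/19.18 = 51.5524/19.18 = 2.6878
Sum = 25.478

25.478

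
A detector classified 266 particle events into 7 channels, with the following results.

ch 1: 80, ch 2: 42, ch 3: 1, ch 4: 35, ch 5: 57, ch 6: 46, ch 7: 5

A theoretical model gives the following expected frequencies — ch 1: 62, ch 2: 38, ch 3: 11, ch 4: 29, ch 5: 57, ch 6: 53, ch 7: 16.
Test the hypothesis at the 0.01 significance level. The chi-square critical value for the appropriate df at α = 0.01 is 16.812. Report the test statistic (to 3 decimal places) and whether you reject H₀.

χ² = (80−62)²/62 + (42−38)²/38 + (1−11)²/11 + (35−29)²/29 + (57−57)²/57 + (46−53)²/53 + (5−16)²/16
   = 5.2258 + 0.4211 + 9.0909 + 1.2414 + 0.0000 + 0.9245 + 7.5625
Sum = 24.466
df = 6. Since 24.466 > 16.812, we reject H₀.

24.466; reject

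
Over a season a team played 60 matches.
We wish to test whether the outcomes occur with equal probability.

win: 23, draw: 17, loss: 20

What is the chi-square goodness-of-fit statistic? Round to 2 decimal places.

0.90

Expected count for each of the 3 categories: 60/3 = 20.
χ² = (23−20)²/20 + (17−20)²/20 + (20−20)²/20
   = 0.450 + 0.450 + 0.000
Sum = 0.90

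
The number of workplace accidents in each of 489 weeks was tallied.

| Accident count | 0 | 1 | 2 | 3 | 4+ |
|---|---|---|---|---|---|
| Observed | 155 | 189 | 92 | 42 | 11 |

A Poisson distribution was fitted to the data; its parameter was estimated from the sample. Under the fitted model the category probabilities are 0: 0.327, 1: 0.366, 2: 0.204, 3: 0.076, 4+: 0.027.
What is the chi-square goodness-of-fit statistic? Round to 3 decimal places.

Expected counts E_i = n·p_i: 489×0.327 = 159.903, 489×0.366 = 178.974, 489×0.204 = 99.756, 489×0.076 = 37.164, 489×0.027 = 13.203.
cat         O        E   (O−E)²/E
0         155  159.903     0.1503
1         189  178.974     0.5616
2          92   99.756     0.6030
3          42   37.164     0.6293
4+         11   13.203     0.3676
Sum = 2.312

2.312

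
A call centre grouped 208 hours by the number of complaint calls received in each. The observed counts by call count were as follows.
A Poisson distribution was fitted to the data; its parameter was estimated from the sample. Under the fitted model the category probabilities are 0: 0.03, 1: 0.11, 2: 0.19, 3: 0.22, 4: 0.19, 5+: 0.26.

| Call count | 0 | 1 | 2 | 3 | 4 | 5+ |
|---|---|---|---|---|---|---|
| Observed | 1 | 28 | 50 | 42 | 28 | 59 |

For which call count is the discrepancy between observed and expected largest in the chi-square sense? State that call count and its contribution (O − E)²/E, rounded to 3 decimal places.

Expected counts E_i = n·p_i: 208×0.03 = 6.24, 208×0.11 = 22.88, 208×0.19 = 39.52, 208×0.22 = 45.76, 208×0.19 = 39.52, 208×0.26 = 54.08.
χ² = (1−6.24)²/6.24 + (28−22.88)²/22.88 + (50−39.52)²/39.52 + (42−45.76)²/45.76 + (28−39.52)²/39.52 + (59−54.08)²/54.08
   = 4.4003 + 1.1457 + 2.7791 + 0.3090 + 3.3581 + 0.4476
The largest term is for 0: 4.400.

0, 4.400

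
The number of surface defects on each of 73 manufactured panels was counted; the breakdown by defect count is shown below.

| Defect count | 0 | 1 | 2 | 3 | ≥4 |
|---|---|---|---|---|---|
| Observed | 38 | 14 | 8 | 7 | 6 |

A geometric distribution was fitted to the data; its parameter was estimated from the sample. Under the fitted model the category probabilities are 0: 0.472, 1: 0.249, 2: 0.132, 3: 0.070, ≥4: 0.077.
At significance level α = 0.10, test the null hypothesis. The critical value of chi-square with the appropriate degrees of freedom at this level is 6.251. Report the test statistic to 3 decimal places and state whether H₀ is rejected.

2.327; do not reject

Expected counts E_i = n·p_i: 73×0.472 = 34.456, 73×0.249 = 18.177, 73×0.132 = 9.636, 73×0.070 = 5.11, 73×0.077 = 5.621.
0: (38 − 34.456)²/34.456 = 12.559936/34.456 = 0.3645
1: (14 − 18.177)²/18.177 = 17.447329/18.177 = 0.9599
2: (8 − 9.636)²/9.636 = 2.676496/9.636 = 0.2778
3: (7 − 5.11)²/5.11 = 3.5721/5.11 = 0.6990
≥4: (6 − 5.621)²/5.621 = 0.143641/5.621 = 0.0256
Sum = 2.327
df = 3. Since 2.327 < 6.251, we do not reject H₀.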